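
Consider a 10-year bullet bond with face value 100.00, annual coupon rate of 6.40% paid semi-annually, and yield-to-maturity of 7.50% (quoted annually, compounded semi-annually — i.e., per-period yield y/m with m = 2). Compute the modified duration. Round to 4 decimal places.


Coupon per period c = face * coupon_rate / m = 3.200000
Periods per year m = 2; per-period yield y/m = 0.037500
Number of cashflows N = 20
Cashflows (t years, CF_t, discount factor 1/(1+y/m)^(m*t), PV):
  t = 0.5000: CF_t = 3.200000, DF = 0.963855, PV = 3.084337
  t = 1.0000: CF_t = 3.200000, DF = 0.929017, PV = 2.972855
  t = 1.5000: CF_t = 3.200000, DF = 0.895438, PV = 2.865403
  t = 2.0000: CF_t = 3.200000, DF = 0.863073, PV = 2.761834
  t = 2.5000: CF_t = 3.200000, DF = 0.831878, PV = 2.662009
  t = 3.0000: CF_t = 3.200000, DF = 0.801810, PV = 2.565791
  t = 3.5000: CF_t = 3.200000, DF = 0.772829, PV = 2.473052
  t = 4.0000: CF_t = 3.200000, DF = 0.744895, PV = 2.383665
  t = 4.5000: CF_t = 3.200000, DF = 0.717971, PV = 2.297508
  t = 5.0000: CF_t = 3.200000, DF = 0.692020, PV = 2.214466
  t = 5.5000: CF_t = 3.200000, DF = 0.667008, PV = 2.134425
  t = 6.0000: CF_t = 3.200000, DF = 0.642899, PV = 2.057277
  t = 6.5000: CF_t = 3.200000, DF = 0.619662, PV = 1.982917
  t = 7.0000: CF_t = 3.200000, DF = 0.597264, PV = 1.911246
  t = 7.5000: CF_t = 3.200000, DF = 0.575676, PV = 1.842164
  t = 8.0000: CF_t = 3.200000, DF = 0.554869, PV = 1.775580
  t = 8.5000: CF_t = 3.200000, DF = 0.534813, PV = 1.711403
  t = 9.0000: CF_t = 3.200000, DF = 0.515483, PV = 1.649545
  t = 9.5000: CF_t = 3.200000, DF = 0.496851, PV = 1.589923
  t = 10.0000: CF_t = 103.200000, DF = 0.478892, PV = 49.421690
Price P = sum_t PV_t = 92.357088
First compute Macaulay numerator sum_t t * PV_t:
  t * PV_t at t = 0.5000: 1.542169
  t * PV_t at t = 1.0000: 2.972855
  t * PV_t at t = 1.5000: 4.298104
  t * PV_t at t = 2.0000: 5.523668
  t * PV_t at t = 2.5000: 6.655021
  t * PV_t at t = 3.0000: 7.697374
  t * PV_t at t = 3.5000: 8.655682
  t * PV_t at t = 4.0000: 9.534658
  t * PV_t at t = 4.5000: 10.338786
  t * PV_t at t = 5.0000: 11.072328
  t * PV_t at t = 5.5000: 11.739335
  t * PV_t at t = 6.0000: 12.343660
  t * PV_t at t = 6.5000: 12.888963
  t * PV_t at t = 7.0000: 13.378719
  t * PV_t at t = 7.5000: 13.816233
  t * PV_t at t = 8.0000: 14.204642
  t * PV_t at t = 8.5000: 14.546922
  t * PV_t at t = 9.0000: 14.845902
  t * PV_t at t = 9.5000: 15.104264
  t * PV_t at t = 10.0000: 494.216897
Macaulay duration D = 685.376183 / 92.357088 = 7.420938
Modified duration = D / (1 + y/m) = 7.420938 / (1 + 0.037500) = 7.152711

Answer: Modified duration = 7.1527


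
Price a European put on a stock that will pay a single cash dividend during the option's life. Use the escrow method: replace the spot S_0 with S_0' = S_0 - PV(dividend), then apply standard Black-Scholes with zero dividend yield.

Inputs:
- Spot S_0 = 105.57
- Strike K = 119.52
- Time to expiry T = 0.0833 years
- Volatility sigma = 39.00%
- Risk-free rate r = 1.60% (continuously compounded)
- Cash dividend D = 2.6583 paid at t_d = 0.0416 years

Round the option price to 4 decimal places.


Answer: Price = 16.9943

Derivation:
PV(D) = D * exp(-r * t_d) = 2.6583 * 0.99933462 = 2.65653122
S_0' = S_0 - PV(D) = 105.5700 - 2.65653122 = 102.91346878
d1 = (ln(S_0'/K) + (r + sigma^2/2)*T) / (sigma*sqrt(T)) = -1.26089590
d2 = d1 - sigma*sqrt(T) = -1.37345668
exp(-rT) = 0.99866809
N(-d1) = 0.89632682; N(-d2) = 0.91519479
P = K * exp(-rT) * N(-d2) - S_0' * N(-d1) = 119.5200 * 0.99866809 * 0.91519479 - 102.91346878 * 0.89632682 = 16.9943


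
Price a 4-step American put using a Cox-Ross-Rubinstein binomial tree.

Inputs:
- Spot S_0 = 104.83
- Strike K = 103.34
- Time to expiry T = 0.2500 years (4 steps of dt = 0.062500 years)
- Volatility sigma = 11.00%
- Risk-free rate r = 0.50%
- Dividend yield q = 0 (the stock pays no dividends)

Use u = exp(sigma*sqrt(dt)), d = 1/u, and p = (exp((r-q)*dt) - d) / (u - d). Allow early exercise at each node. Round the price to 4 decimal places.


dt = T/N = 0.062500
u = exp(sigma*sqrt(dt)) = 1.027882; d = 1/u = 0.972875
p = (exp((r-q)*dt) - d) / (u - d) = 0.498807
Discount per step: exp(-r*dt) = 0.999688
Stock lattice S(k, i) with i counting down-moves:
  k=0: S(0,0) = 104.8300
  k=1: S(1,0) = 107.7528; S(1,1) = 101.9865
  k=2: S(2,0) = 110.7572; S(2,1) = 104.8300; S(2,2) = 99.2200
  k=3: S(3,0) = 113.8452; S(3,1) = 107.7528; S(3,2) = 101.9865; S(3,3) = 96.5287
  k=4: S(4,0) = 117.0194; S(4,1) = 110.7572; S(4,2) = 104.8300; S(4,3) = 99.2200; S(4,4) = 93.9103
Terminal payoffs V(N, i) = max(K - S_T, 0):
  V(4,0) = 0.000000; V(4,1) = 0.000000; V(4,2) = 0.000000; V(4,3) = 4.119962; V(4,4) = 9.429708
Backward induction: V(k, i) = exp(-r*dt) * [p * V(k+1, i) + (1-p) * V(k+1, i+1)]; then take max(V_cont, immediate exercise) for American.
  V(3,0) = exp(-r*dt) * [p*0.000000 + (1-p)*0.000000] = 0.000000; exercise = 0.000000; V(3,0) = max -> 0.000000
  V(3,1) = exp(-r*dt) * [p*0.000000 + (1-p)*0.000000] = 0.000000; exercise = 0.000000; V(3,1) = max -> 0.000000
  V(3,2) = exp(-r*dt) * [p*0.000000 + (1-p)*4.119962] = 2.064249; exercise = 1.353547; V(3,2) = max -> 2.064249
  V(3,3) = exp(-r*dt) * [p*4.119962 + (1-p)*9.429708] = 6.779048; exercise = 6.811337; V(3,3) = max -> 6.811337
  V(2,0) = exp(-r*dt) * [p*0.000000 + (1-p)*0.000000] = 0.000000; exercise = 0.000000; V(2,0) = max -> 0.000000
  V(2,1) = exp(-r*dt) * [p*0.000000 + (1-p)*2.064249] = 1.034263; exercise = 0.000000; V(2,1) = max -> 1.034263
  V(2,2) = exp(-r*dt) * [p*2.064249 + (1-p)*6.811337] = 4.442066; exercise = 4.119962; V(2,2) = max -> 4.442066
  V(1,0) = exp(-r*dt) * [p*0.000000 + (1-p)*1.034263] = 0.518203; exercise = 0.000000; V(1,0) = max -> 0.518203
  V(1,1) = exp(-r*dt) * [p*1.034263 + (1-p)*4.442066] = 2.741372; exercise = 1.353547; V(1,1) = max -> 2.741372
  V(0,0) = exp(-r*dt) * [p*0.518203 + (1-p)*2.741372] = 1.631929; exercise = 0.000000; V(0,0) = max -> 1.631929

Answer: Price = V(0,0) = 1.6319


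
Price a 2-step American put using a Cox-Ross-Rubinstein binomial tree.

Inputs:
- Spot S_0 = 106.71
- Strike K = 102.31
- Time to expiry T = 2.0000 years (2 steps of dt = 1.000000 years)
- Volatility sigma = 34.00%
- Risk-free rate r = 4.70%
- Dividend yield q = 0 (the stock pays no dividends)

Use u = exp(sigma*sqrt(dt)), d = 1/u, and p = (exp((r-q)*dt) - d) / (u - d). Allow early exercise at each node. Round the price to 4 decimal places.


dt = T/N = 1.000000
u = exp(sigma*sqrt(dt)) = 1.404948; d = 1/u = 0.711770
p = (exp((r-q)*dt) - d) / (u - d) = 0.485232
Discount per step: exp(-r*dt) = 0.954087
Stock lattice S(k, i) with i counting down-moves:
  k=0: S(0,0) = 106.7100
  k=1: S(1,0) = 149.9220; S(1,1) = 75.9530
  k=2: S(2,0) = 210.6325; S(2,1) = 106.7100; S(2,2) = 54.0611
Terminal payoffs V(N, i) = max(K - S_T, 0):
  V(2,0) = 0.000000; V(2,1) = 0.000000; V(2,2) = 48.248901
Backward induction: V(k, i) = exp(-r*dt) * [p * V(k+1, i) + (1-p) * V(k+1, i+1)]; then take max(V_cont, immediate exercise) for American.
  V(1,0) = exp(-r*dt) * [p*0.000000 + (1-p)*0.000000] = 0.000000; exercise = 0.000000; V(1,0) = max -> 0.000000
  V(1,1) = exp(-r*dt) * [p*0.000000 + (1-p)*48.248901] = 23.696666; exercise = 26.356989; V(1,1) = max -> 26.356989
  V(0,0) = exp(-r*dt) * [p*0.000000 + (1-p)*26.356989] = 12.944808; exercise = 0.000000; V(0,0) = max -> 12.944808

Answer: Price = V(0,0) = 12.9448


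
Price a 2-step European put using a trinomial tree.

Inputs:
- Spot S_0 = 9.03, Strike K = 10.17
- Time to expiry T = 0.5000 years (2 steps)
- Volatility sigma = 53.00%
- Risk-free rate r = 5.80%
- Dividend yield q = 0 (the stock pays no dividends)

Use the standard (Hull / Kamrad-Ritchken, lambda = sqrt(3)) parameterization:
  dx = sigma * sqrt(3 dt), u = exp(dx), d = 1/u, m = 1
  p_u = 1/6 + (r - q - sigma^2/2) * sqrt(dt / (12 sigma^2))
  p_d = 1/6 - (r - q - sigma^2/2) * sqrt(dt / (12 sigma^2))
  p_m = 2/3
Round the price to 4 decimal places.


Answer: Price = V(0,0) = 1.8741

Derivation:
dt = T/N = 0.250000; dx = sigma*sqrt(3*dt) = 0.458993
u = exp(dx) = 1.582480; d = 1/u = 0.631919
p_u = 0.144213, p_m = 0.666667, p_d = 0.189121
Discount per step: exp(-r*dt) = 0.985605
Stock lattice S(k, j) with j the centered position index:
  k=0: S(0,+0) = 9.0300
  k=1: S(1,-1) = 5.7062; S(1,+0) = 9.0300; S(1,+1) = 14.2898
  k=2: S(2,-2) = 3.6059; S(2,-1) = 5.7062; S(2,+0) = 9.0300; S(2,+1) = 14.2898; S(2,+2) = 22.6133
Terminal payoffs V(N, j) = max(K - S_T, 0):
  V(2,-2) = 6.564121; V(2,-1) = 4.463768; V(2,+0) = 1.140000; V(2,+1) = 0.000000; V(2,+2) = 0.000000
Backward induction: V(k, j) = exp(-r*dt) * [p_u * V(k+1, j+1) + p_m * V(k+1, j) + p_d * V(k+1, j-1)]
  V(1,-1) = exp(-r*dt) * [p_u*1.140000 + p_m*4.463768 + p_d*6.564121] = 4.318583
  V(1,+0) = exp(-r*dt) * [p_u*0.000000 + p_m*1.140000 + p_d*4.463768] = 1.581098
  V(1,+1) = exp(-r*dt) * [p_u*0.000000 + p_m*0.000000 + p_d*1.140000] = 0.212494
  V(0,+0) = exp(-r*dt) * [p_u*0.212494 + p_m*1.581098 + p_d*4.318583] = 1.874071


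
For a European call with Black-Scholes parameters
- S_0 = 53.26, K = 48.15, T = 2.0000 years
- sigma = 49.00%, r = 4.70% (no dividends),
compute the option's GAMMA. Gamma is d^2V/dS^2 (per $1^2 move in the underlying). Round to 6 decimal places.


Answer: Gamma = 0.008877

Derivation:
d1 = 0.6276863400; d2 = -0.0652783055
phi(d1) = 0.3276092788; exp(-qT) = 1.0000000000; exp(-rT) = 0.9102827622
Gamma = exp(-qT) * phi(d1) / (S * sigma * sqrt(T)) = 1.0000000000 * 0.3276092788 / (53.2600 * 0.4900 * 1.4142135624) = 0.008877


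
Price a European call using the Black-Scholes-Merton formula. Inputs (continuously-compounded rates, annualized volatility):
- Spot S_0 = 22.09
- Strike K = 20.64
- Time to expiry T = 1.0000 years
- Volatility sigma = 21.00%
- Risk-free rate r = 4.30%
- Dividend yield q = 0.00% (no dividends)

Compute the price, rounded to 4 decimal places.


Answer: Price = 3.1470

Derivation:
d1 = (ln(S/K) + (r - q + 0.5*sigma^2) * T) / (sigma * sqrt(T)) = 0.63306703
d2 = d1 - sigma * sqrt(T) = 0.42306703
exp(-rT) = 0.95791139; exp(-qT) = 1.00000000
C = S_0 * exp(-qT) * N(d1) - K * exp(-rT) * N(d2)
N(d1) = 0.73665507; N(d2) = 0.66387682
C = 22.0900 * 1.00000000 * 0.73665507 - 20.6400 * 0.95791139 * 0.66387682 = 3.1470


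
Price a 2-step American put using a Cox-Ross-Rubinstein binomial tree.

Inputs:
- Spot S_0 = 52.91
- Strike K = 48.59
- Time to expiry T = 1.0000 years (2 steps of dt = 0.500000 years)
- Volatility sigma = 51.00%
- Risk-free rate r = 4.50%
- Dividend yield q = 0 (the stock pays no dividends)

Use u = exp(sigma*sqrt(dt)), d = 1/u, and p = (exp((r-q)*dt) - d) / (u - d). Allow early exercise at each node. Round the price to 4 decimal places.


Answer: Price = V(0,0) = 6.8147

Derivation:
dt = T/N = 0.500000
u = exp(sigma*sqrt(dt)) = 1.434225; d = 1/u = 0.697241
p = (exp((r-q)*dt) - d) / (u - d) = 0.441684
Discount per step: exp(-r*dt) = 0.977751
Stock lattice S(k, i) with i counting down-moves:
  k=0: S(0,0) = 52.9100
  k=1: S(1,0) = 75.8848; S(1,1) = 36.8910
  k=2: S(2,0) = 108.8359; S(2,1) = 52.9100; S(2,2) = 25.7219
Terminal payoffs V(N, i) = max(K - S_T, 0):
  V(2,0) = 0.000000; V(2,1) = 0.000000; V(2,2) = 22.868083
Backward induction: V(k, i) = exp(-r*dt) * [p * V(k+1, i) + (1-p) * V(k+1, i+1)]; then take max(V_cont, immediate exercise) for American.
  V(1,0) = exp(-r*dt) * [p*0.000000 + (1-p)*0.000000] = 0.000000; exercise = 0.000000; V(1,0) = max -> 0.000000
  V(1,1) = exp(-r*dt) * [p*0.000000 + (1-p)*22.868083] = 12.483546; exercise = 11.698990; V(1,1) = max -> 12.483546
  V(0,0) = exp(-r*dt) * [p*0.000000 + (1-p)*12.483546] = 6.814691; exercise = 0.000000; V(0,0) = max -> 6.814691


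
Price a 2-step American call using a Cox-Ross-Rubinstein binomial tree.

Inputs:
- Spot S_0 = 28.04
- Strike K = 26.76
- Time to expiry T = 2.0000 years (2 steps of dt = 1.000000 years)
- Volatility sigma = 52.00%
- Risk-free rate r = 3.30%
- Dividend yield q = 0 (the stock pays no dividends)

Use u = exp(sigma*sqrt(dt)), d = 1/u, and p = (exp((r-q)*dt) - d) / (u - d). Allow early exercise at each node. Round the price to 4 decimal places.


dt = T/N = 1.000000
u = exp(sigma*sqrt(dt)) = 1.682028; d = 1/u = 0.594521
p = (exp((r-q)*dt) - d) / (u - d) = 0.403703
Discount per step: exp(-r*dt) = 0.967539
Stock lattice S(k, i) with i counting down-moves:
  k=0: S(0,0) = 28.0400
  k=1: S(1,0) = 47.1641; S(1,1) = 16.6704
  k=2: S(2,0) = 79.3312; S(2,1) = 28.0400; S(2,2) = 9.9109
Terminal payoffs V(N, i) = max(S_T - K, 0):
  V(2,0) = 52.571245; V(2,1) = 1.280000; V(2,2) = 0.000000
Backward induction: V(k, i) = exp(-r*dt) * [p * V(k+1, i) + (1-p) * V(k+1, i+1)]; then take max(V_cont, immediate exercise) for American.
  V(1,0) = exp(-r*dt) * [p*52.571245 + (1-p)*1.280000] = 21.272723; exercise = 20.404055; V(1,0) = max -> 21.272723
  V(1,1) = exp(-r*dt) * [p*1.280000 + (1-p)*0.000000] = 0.499966; exercise = 0.000000; V(1,1) = max -> 0.499966
  V(0,0) = exp(-r*dt) * [p*21.272723 + (1-p)*0.499966] = 8.597540; exercise = 1.280000; V(0,0) = max -> 8.597540

Answer: Price = V(0,0) = 8.5975


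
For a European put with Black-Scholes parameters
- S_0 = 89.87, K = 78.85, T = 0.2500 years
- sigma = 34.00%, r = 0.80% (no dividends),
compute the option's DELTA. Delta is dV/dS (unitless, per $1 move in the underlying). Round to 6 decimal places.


Answer: Delta = -0.193169

Derivation:
d1 = 0.8662756957; d2 = 0.6962756957
phi(d1) = 0.2741293171; exp(-qT) = 1.0000000000; exp(-rT) = 0.9980019987
N(-d1) = 0.1931694956
Delta = -exp(-qT) * N(-d1) = -1.0000000000 * 0.1931694956 = -0.193169


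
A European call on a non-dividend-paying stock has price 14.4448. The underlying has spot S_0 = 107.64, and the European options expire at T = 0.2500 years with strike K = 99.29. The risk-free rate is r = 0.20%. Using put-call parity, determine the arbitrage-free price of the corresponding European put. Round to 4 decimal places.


Answer: Put price = 6.0452

Derivation:
Put-call parity: C - P = S_0 * exp(-qT) - K * exp(-rT).
S_0 * exp(-qT) = 107.6400 * 1.00000000 = 107.64000000
K * exp(-rT) = 99.2900 * 0.99950012 = 99.24036741
P = C - S*exp(-qT) + K*exp(-rT)
P = 14.4448 - 107.64000000 + 99.24036741 = 6.0452


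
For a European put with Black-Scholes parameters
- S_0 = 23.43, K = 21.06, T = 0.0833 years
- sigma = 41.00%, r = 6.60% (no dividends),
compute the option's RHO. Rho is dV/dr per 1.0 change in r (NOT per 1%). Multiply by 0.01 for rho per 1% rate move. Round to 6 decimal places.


Answer: Rho = -0.326495

Derivation:
d1 = 1.0068263161; d2 = 0.8884931846
phi(d1) = 0.2403189815; exp(-qT) = 1.0000000000; exp(-rT) = 0.9945172852
N(-d2) = 0.1871377601
Rho = -K*T*exp(-rT)*N(-d2) = -21.0600 * 0.0833 * 0.9945172852 * 0.1871377601 = -0.326495


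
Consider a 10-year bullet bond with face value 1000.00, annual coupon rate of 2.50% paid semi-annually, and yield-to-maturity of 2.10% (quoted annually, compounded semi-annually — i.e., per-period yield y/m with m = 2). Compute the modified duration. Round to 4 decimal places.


Coupon per period c = face * coupon_rate / m = 12.500000
Periods per year m = 2; per-period yield y/m = 0.010500
Number of cashflows N = 20
Cashflows (t years, CF_t, discount factor 1/(1+y/m)^(m*t), PV):
  t = 0.5000: CF_t = 12.500000, DF = 0.989609, PV = 12.370114
  t = 1.0000: CF_t = 12.500000, DF = 0.979326, PV = 12.241577
  t = 1.5000: CF_t = 12.500000, DF = 0.969150, PV = 12.114376
  t = 2.0000: CF_t = 12.500000, DF = 0.959080, PV = 11.988497
  t = 2.5000: CF_t = 12.500000, DF = 0.949114, PV = 11.863926
  t = 3.0000: CF_t = 12.500000, DF = 0.939252, PV = 11.740649
  t = 3.5000: CF_t = 12.500000, DF = 0.929492, PV = 11.618653
  t = 4.0000: CF_t = 12.500000, DF = 0.919834, PV = 11.497925
  t = 4.5000: CF_t = 12.500000, DF = 0.910276, PV = 11.378451
  t = 5.0000: CF_t = 12.500000, DF = 0.900818, PV = 11.260219
  t = 5.5000: CF_t = 12.500000, DF = 0.891457, PV = 11.143215
  t = 6.0000: CF_t = 12.500000, DF = 0.882194, PV = 11.027427
  t = 6.5000: CF_t = 12.500000, DF = 0.873027, PV = 10.912842
  t = 7.0000: CF_t = 12.500000, DF = 0.863956, PV = 10.799448
  t = 7.5000: CF_t = 12.500000, DF = 0.854979, PV = 10.687232
  t = 8.0000: CF_t = 12.500000, DF = 0.846095, PV = 10.576182
  t = 8.5000: CF_t = 12.500000, DF = 0.837303, PV = 10.466286
  t = 9.0000: CF_t = 12.500000, DF = 0.828603, PV = 10.357532
  t = 9.5000: CF_t = 12.500000, DF = 0.819993, PV = 10.249908
  t = 10.0000: CF_t = 1012.500000, DF = 0.811472, PV = 821.615597
Price P = sum_t PV_t = 1035.910058
First compute Macaulay numerator sum_t t * PV_t:
  t * PV_t at t = 0.5000: 6.185057
  t * PV_t at t = 1.0000: 12.241577
  t * PV_t at t = 1.5000: 18.171564
  t * PV_t at t = 2.0000: 23.976994
  t * PV_t at t = 2.5000: 29.659815
  t * PV_t at t = 3.0000: 35.221947
  t * PV_t at t = 3.5000: 40.665286
  t * PV_t at t = 4.0000: 45.991700
  t * PV_t at t = 4.5000: 51.203031
  t * PV_t at t = 5.0000: 56.301095
  t * PV_t at t = 5.5000: 61.287683
  t * PV_t at t = 6.0000: 66.164563
  t * PV_t at t = 6.5000: 70.933475
  t * PV_t at t = 7.0000: 75.596137
  t * PV_t at t = 7.5000: 80.154241
  t * PV_t at t = 8.0000: 84.609458
  t * PV_t at t = 8.5000: 88.963433
  t * PV_t at t = 9.0000: 93.217790
  t * PV_t at t = 9.5000: 97.374127
  t * PV_t at t = 10.0000: 8216.155967
Macaulay duration D = 9254.074942 / 1035.910058 = 8.933280
Modified duration = D / (1 + y/m) = 8.933280 / (1 + 0.010500) = 8.840456

Answer: Modified duration = 8.8405


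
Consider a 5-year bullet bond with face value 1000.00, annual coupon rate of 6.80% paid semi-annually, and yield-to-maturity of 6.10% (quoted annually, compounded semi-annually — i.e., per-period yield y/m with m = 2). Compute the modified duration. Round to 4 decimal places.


Answer: Modified duration = 4.2049

Derivation:
Coupon per period c = face * coupon_rate / m = 34.000000
Periods per year m = 2; per-period yield y/m = 0.030500
Number of cashflows N = 10
Cashflows (t years, CF_t, discount factor 1/(1+y/m)^(m*t), PV):
  t = 0.5000: CF_t = 34.000000, DF = 0.970403, PV = 32.993692
  t = 1.0000: CF_t = 34.000000, DF = 0.941681, PV = 32.017169
  t = 1.5000: CF_t = 34.000000, DF = 0.913810, PV = 31.069548
  t = 2.0000: CF_t = 34.000000, DF = 0.886764, PV = 30.149973
  t = 2.5000: CF_t = 34.000000, DF = 0.860518, PV = 29.257616
  t = 3.0000: CF_t = 34.000000, DF = 0.835049, PV = 28.391670
  t = 3.5000: CF_t = 34.000000, DF = 0.810334, PV = 27.551354
  t = 4.0000: CF_t = 34.000000, DF = 0.786350, PV = 26.735909
  t = 4.5000: CF_t = 34.000000, DF = 0.763076, PV = 25.944598
  t = 5.0000: CF_t = 1034.000000, DF = 0.740491, PV = 765.668143
Price P = sum_t PV_t = 1029.779672
First compute Macaulay numerator sum_t t * PV_t:
  t * PV_t at t = 0.5000: 16.496846
  t * PV_t at t = 1.0000: 32.017169
  t * PV_t at t = 1.5000: 46.604321
  t * PV_t at t = 2.0000: 60.299947
  t * PV_t at t = 2.5000: 73.144040
  t * PV_t at t = 3.0000: 85.175010
  t * PV_t at t = 3.5000: 96.429738
  t * PV_t at t = 4.0000: 106.943634
  t * PV_t at t = 4.5000: 116.750693
  t * PV_t at t = 5.0000: 3828.340713
Macaulay duration D = 4462.202112 / 1029.779672 = 4.333162
Modified duration = D / (1 + y/m) = 4.333162 / (1 + 0.030500) = 4.204912


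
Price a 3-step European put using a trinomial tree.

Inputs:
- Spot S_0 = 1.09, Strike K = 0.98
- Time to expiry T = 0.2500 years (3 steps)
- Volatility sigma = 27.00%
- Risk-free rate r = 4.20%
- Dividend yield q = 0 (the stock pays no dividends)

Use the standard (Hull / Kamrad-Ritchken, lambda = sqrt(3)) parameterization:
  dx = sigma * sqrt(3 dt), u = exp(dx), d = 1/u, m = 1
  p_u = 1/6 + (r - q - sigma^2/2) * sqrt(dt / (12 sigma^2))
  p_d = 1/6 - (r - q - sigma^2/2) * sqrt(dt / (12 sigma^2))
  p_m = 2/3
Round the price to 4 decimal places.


Answer: Price = V(0,0) = 0.0155

Derivation:
dt = T/N = 0.083333; dx = sigma*sqrt(3*dt) = 0.135000
u = exp(dx) = 1.144537; d = 1/u = 0.873716
p_u = 0.168380, p_m = 0.666667, p_d = 0.164954
Discount per step: exp(-r*dt) = 0.996506
Stock lattice S(k, j) with j the centered position index:
  k=0: S(0,+0) = 1.0900
  k=1: S(1,-1) = 0.9524; S(1,+0) = 1.0900; S(1,+1) = 1.2475
  k=2: S(2,-2) = 0.8321; S(2,-1) = 0.9524; S(2,+0) = 1.0900; S(2,+1) = 1.2475; S(2,+2) = 1.4279
  k=3: S(3,-3) = 0.7270; S(3,-2) = 0.8321; S(3,-1) = 0.9524; S(3,+0) = 1.0900; S(3,+1) = 1.2475; S(3,+2) = 1.4279; S(3,+3) = 1.6342
Terminal payoffs V(N, j) = max(K - S_T, 0):
  V(3,-3) = 0.252995; V(3,-2) = 0.147916; V(3,-1) = 0.027650; V(3,+0) = 0.000000; V(3,+1) = 0.000000; V(3,+2) = 0.000000; V(3,+3) = 0.000000
Backward induction: V(k, j) = exp(-r*dt) * [p_u * V(k+1, j+1) + p_m * V(k+1, j) + p_d * V(k+1, j-1)]
  V(2,-2) = exp(-r*dt) * [p_u*0.027650 + p_m*0.147916 + p_d*0.252995] = 0.144492
  V(2,-1) = exp(-r*dt) * [p_u*0.000000 + p_m*0.027650 + p_d*0.147916] = 0.042683
  V(2,+0) = exp(-r*dt) * [p_u*0.000000 + p_m*0.000000 + p_d*0.027650] = 0.004545
  V(2,+1) = exp(-r*dt) * [p_u*0.000000 + p_m*0.000000 + p_d*0.000000] = 0.000000
  V(2,+2) = exp(-r*dt) * [p_u*0.000000 + p_m*0.000000 + p_d*0.000000] = 0.000000
  V(1,-1) = exp(-r*dt) * [p_u*0.004545 + p_m*0.042683 + p_d*0.144492] = 0.052870
  V(1,+0) = exp(-r*dt) * [p_u*0.000000 + p_m*0.004545 + p_d*0.042683] = 0.010035
  V(1,+1) = exp(-r*dt) * [p_u*0.000000 + p_m*0.000000 + p_d*0.004545] = 0.000747
  V(0,+0) = exp(-r*dt) * [p_u*0.000747 + p_m*0.010035 + p_d*0.052870] = 0.015483


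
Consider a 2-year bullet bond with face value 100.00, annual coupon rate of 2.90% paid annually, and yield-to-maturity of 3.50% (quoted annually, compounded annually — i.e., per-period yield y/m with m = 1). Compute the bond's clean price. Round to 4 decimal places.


Answer: Price = 98.8602

Derivation:
Coupon per period c = face * coupon_rate / m = 2.900000
Periods per year m = 1; per-period yield y/m = 0.035000
Number of cashflows N = 2
Cashflows (t years, CF_t, discount factor 1/(1+y/m)^(m*t), PV):
  t = 1.0000: CF_t = 2.900000, DF = 0.966184, PV = 2.801932
  t = 2.0000: CF_t = 102.900000, DF = 0.933511, PV = 96.058251
Price P = sum_t PV_t = 98.860183


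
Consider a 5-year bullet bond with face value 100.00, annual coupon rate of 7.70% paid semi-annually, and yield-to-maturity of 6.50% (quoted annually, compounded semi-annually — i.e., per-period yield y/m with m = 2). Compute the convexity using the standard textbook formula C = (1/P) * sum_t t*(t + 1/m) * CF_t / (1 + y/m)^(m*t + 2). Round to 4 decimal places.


Answer: Convexity = 20.7918

Derivation:
Coupon per period c = face * coupon_rate / m = 3.850000
Periods per year m = 2; per-period yield y/m = 0.032500
Number of cashflows N = 10
Cashflows (t years, CF_t, discount factor 1/(1+y/m)^(m*t), PV):
  t = 0.5000: CF_t = 3.850000, DF = 0.968523, PV = 3.728814
  t = 1.0000: CF_t = 3.850000, DF = 0.938037, PV = 3.611442
  t = 1.5000: CF_t = 3.850000, DF = 0.908510, PV = 3.497764
  t = 2.0000: CF_t = 3.850000, DF = 0.879913, PV = 3.387665
  t = 2.5000: CF_t = 3.850000, DF = 0.852216, PV = 3.281032
  t = 3.0000: CF_t = 3.850000, DF = 0.825391, PV = 3.177755
  t = 3.5000: CF_t = 3.850000, DF = 0.799410, PV = 3.077729
  t = 4.0000: CF_t = 3.850000, DF = 0.774247, PV = 2.980851
  t = 4.5000: CF_t = 3.850000, DF = 0.749876, PV = 2.887023
  t = 5.0000: CF_t = 103.850000, DF = 0.726272, PV = 75.423364
Price P = sum_t PV_t = 105.053437
Convexity numerator sum_t t*(t + 1/m) * CF_t / (1+y/m)^(m*t + 2):
  t = 0.5000: term = 1.748882
  t = 1.0000: term = 5.081498
  t = 1.5000: term = 9.843095
  t = 2.0000: term = 15.888773
  t = 2.5000: term = 23.082964
  t = 3.0000: term = 31.298934
  t = 3.5000: term = 40.418317
  t = 4.0000: term = 50.330661
  t = 4.5000: term = 60.933003
  t = 5.0000: term = 1945.622011
Convexity = (1/P) * sum = 2184.248138 / 105.053437 = 20.791782


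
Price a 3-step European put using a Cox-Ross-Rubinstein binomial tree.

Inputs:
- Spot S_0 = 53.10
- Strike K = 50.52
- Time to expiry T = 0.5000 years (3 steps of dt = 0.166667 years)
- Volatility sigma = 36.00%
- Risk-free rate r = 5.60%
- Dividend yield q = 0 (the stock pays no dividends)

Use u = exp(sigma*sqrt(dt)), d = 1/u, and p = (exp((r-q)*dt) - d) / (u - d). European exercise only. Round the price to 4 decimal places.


Answer: Price = V(0,0) = 3.7687

Derivation:
dt = T/N = 0.166667
u = exp(sigma*sqrt(dt)) = 1.158319; d = 1/u = 0.863320
p = (exp((r-q)*dt) - d) / (u - d) = 0.495110
Discount per step: exp(-r*dt) = 0.990710
Stock lattice S(k, i) with i counting down-moves:
  k=0: S(0,0) = 53.1000
  k=1: S(1,0) = 61.5067; S(1,1) = 45.8423
  k=2: S(2,0) = 71.2444; S(2,1) = 53.1000; S(2,2) = 39.5766
  k=3: S(3,0) = 82.5237; S(3,1) = 61.5067; S(3,2) = 45.8423; S(3,3) = 34.1673
Terminal payoffs V(N, i) = max(K - S_T, 0):
  V(3,0) = 0.000000; V(3,1) = 0.000000; V(3,2) = 4.677686; V(3,3) = 16.352709
Backward induction: V(k, i) = exp(-r*dt) * [p * V(k+1, i) + (1-p) * V(k+1, i+1)].
  V(2,0) = exp(-r*dt) * [p*0.000000 + (1-p)*0.000000] = 0.000000
  V(2,1) = exp(-r*dt) * [p*0.000000 + (1-p)*4.677686] = 2.339775
  V(2,2) = exp(-r*dt) * [p*4.677686 + (1-p)*16.352709] = 10.474069
  V(1,0) = exp(-r*dt) * [p*0.000000 + (1-p)*2.339775] = 1.170354
  V(1,1) = exp(-r*dt) * [p*2.339775 + (1-p)*10.474069] = 6.386806
  V(0,0) = exp(-r*dt) * [p*1.170354 + (1-p)*6.386806] = 3.768747


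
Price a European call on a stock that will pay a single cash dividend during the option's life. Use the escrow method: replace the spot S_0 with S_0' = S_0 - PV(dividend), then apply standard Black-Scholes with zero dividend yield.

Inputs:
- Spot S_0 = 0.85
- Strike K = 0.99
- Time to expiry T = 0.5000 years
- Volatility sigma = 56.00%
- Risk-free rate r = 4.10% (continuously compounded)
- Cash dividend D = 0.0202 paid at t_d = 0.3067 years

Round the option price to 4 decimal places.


Answer: Price = 0.0819

Derivation:
PV(D) = D * exp(-r * t_d) = 0.0202 * 0.98750403 = 0.01994758
S_0' = S_0 - PV(D) = 0.8500 - 0.01994758 = 0.83005242
d1 = (ln(S_0'/K) + (r + sigma^2/2)*T) / (sigma*sqrt(T)) = -0.19525261
d2 = d1 - sigma*sqrt(T) = -0.59123241
exp(-rT) = 0.97970870
N(d1) = 0.42259760; N(d2) = 0.27718236
C = S_0' * N(d1) - K * exp(-rT) * N(d2) = 0.83005242 * 0.42259760 - 0.9900 * 0.97970870 * 0.27718236 = 0.0819


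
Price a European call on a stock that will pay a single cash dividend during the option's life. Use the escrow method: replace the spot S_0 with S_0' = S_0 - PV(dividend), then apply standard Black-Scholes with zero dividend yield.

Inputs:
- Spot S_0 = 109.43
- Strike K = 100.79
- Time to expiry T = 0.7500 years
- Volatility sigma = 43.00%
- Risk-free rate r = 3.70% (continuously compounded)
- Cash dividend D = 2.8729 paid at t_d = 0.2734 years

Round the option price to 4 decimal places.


Answer: Price = 19.7643

Derivation:
PV(D) = D * exp(-r * t_d) = 2.8729 * 0.98993519 = 2.84398481
S_0' = S_0 - PV(D) = 109.4300 - 2.84398481 = 106.58601519
d1 = (ln(S_0'/K) + (r + sigma^2/2)*T) / (sigma*sqrt(T)) = 0.41086036
d2 = d1 - sigma*sqrt(T) = 0.03846944
exp(-rT) = 0.97263149
N(d1) = 0.65941253; N(d2) = 0.51534330
C = S_0' * N(d1) - K * exp(-rT) * N(d2) = 106.58601519 * 0.65941253 - 100.7900 * 0.97263149 * 0.51534330 = 19.7643


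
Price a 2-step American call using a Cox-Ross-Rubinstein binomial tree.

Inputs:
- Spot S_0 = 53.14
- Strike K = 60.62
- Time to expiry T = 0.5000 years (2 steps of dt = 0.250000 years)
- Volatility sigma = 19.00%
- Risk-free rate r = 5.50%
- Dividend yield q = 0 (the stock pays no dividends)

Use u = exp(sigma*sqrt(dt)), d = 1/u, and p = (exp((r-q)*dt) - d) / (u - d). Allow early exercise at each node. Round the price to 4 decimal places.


dt = T/N = 0.250000
u = exp(sigma*sqrt(dt)) = 1.099659; d = 1/u = 0.909373
p = (exp((r-q)*dt) - d) / (u - d) = 0.549027
Discount per step: exp(-r*dt) = 0.986344
Stock lattice S(k, i) with i counting down-moves:
  k=0: S(0,0) = 53.1400
  k=1: S(1,0) = 58.4359; S(1,1) = 48.3241
  k=2: S(2,0) = 64.2595; S(2,1) = 53.1400; S(2,2) = 43.9446
Terminal payoffs V(N, i) = max(S_T - K, 0):
  V(2,0) = 3.639524; V(2,1) = 0.000000; V(2,2) = 0.000000
Backward induction: V(k, i) = exp(-r*dt) * [p * V(k+1, i) + (1-p) * V(k+1, i+1)]; then take max(V_cont, immediate exercise) for American.
  V(1,0) = exp(-r*dt) * [p*3.639524 + (1-p)*0.000000] = 1.970908; exercise = 0.000000; V(1,0) = max -> 1.970908
  V(1,1) = exp(-r*dt) * [p*0.000000 + (1-p)*0.000000] = 0.000000; exercise = 0.000000; V(1,1) = max -> 0.000000
  V(0,0) = exp(-r*dt) * [p*1.970908 + (1-p)*0.000000] = 1.067304; exercise = 0.000000; V(0,0) = max -> 1.067304

Answer: Price = V(0,0) = 1.0673


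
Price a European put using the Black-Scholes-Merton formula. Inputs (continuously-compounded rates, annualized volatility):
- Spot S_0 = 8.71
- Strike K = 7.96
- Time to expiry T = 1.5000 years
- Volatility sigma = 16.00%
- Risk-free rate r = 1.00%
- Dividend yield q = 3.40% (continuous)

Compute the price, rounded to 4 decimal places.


Answer: Price = 0.4350

Derivation:
d1 = (ln(S/K) + (r - q + 0.5*sigma^2) * T) / (sigma * sqrt(T)) = 0.37376555
d2 = d1 - sigma * sqrt(T) = 0.17780637
exp(-rT) = 0.98511194; exp(-qT) = 0.95027867
P = K * exp(-rT) * N(-d2) - S_0 * exp(-qT) * N(-d1)
N(-d1) = 0.35428937; N(-d2) = 0.42943752
P = 7.9600 * 0.98511194 * 0.42943752 - 8.7100 * 0.95027867 * 0.35428937 = 0.4350


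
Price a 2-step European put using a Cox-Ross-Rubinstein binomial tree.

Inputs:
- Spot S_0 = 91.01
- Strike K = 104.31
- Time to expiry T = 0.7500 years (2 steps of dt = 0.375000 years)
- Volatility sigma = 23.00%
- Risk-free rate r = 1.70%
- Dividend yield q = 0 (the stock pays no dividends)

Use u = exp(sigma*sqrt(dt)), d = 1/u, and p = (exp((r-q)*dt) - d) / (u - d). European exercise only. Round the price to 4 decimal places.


dt = T/N = 0.375000
u = exp(sigma*sqrt(dt)) = 1.151247; d = 1/u = 0.868623
p = (exp((r-q)*dt) - d) / (u - d) = 0.487475
Discount per step: exp(-r*dt) = 0.993645
Stock lattice S(k, i) with i counting down-moves:
  k=0: S(0,0) = 91.0100
  k=1: S(1,0) = 104.7750; S(1,1) = 79.0534
  k=2: S(2,0) = 120.6219; S(2,1) = 91.0100; S(2,2) = 68.6676
Terminal payoffs V(N, i) = max(K - S_T, 0):
  V(2,0) = 0.000000; V(2,1) = 13.300000; V(2,2) = 35.642359
Backward induction: V(k, i) = exp(-r*dt) * [p * V(k+1, i) + (1-p) * V(k+1, i+1)].
  V(1,0) = exp(-r*dt) * [p*0.000000 + (1-p)*13.300000] = 6.773262
  V(1,1) = exp(-r*dt) * [p*13.300000 + (1-p)*35.642359] = 24.593726
  V(0,0) = exp(-r*dt) * [p*6.773262 + (1-p)*24.593726] = 15.805609

Answer: Price = V(0,0) = 15.8056


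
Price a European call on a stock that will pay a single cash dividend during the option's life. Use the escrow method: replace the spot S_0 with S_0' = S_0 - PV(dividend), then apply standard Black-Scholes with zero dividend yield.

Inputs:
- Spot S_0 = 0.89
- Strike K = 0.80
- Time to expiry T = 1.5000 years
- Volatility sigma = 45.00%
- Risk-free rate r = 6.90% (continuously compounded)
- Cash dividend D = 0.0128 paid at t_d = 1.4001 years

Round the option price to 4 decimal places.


Answer: Price = 0.2628

Derivation:
PV(D) = D * exp(-r * t_d) = 0.0128 * 0.90791284 = 0.01162128
S_0' = S_0 - PV(D) = 0.8900 - 0.01162128 = 0.87837872
d1 = (ln(S_0'/K) + (r + sigma^2/2)*T) / (sigma*sqrt(T)) = 0.63295017
d2 = d1 - sigma*sqrt(T) = 0.08181498
exp(-rT) = 0.90167602
N(d1) = 0.73661691; N(d2) = 0.53260308
C = S_0' * N(d1) - K * exp(-rT) * N(d2) = 0.87837872 * 0.73661691 - 0.8000 * 0.90167602 * 0.53260308 = 0.2628


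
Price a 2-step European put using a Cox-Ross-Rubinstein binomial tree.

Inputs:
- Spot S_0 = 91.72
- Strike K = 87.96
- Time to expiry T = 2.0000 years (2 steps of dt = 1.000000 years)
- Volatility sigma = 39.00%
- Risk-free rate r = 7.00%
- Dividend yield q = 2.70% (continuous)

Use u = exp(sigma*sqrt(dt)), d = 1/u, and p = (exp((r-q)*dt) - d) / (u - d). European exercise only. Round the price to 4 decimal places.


dt = T/N = 1.000000
u = exp(sigma*sqrt(dt)) = 1.476981; d = 1/u = 0.677057
p = (exp((r-q)*dt) - d) / (u - d) = 0.458645
Discount per step: exp(-r*dt) = 0.932394
Stock lattice S(k, i) with i counting down-moves:
  k=0: S(0,0) = 91.7200
  k=1: S(1,0) = 135.4687; S(1,1) = 62.0997
  k=2: S(2,0) = 200.0846; S(2,1) = 91.7200; S(2,2) = 42.0450
Terminal payoffs V(N, i) = max(K - S_T, 0):
  V(2,0) = 0.000000; V(2,1) = 0.000000; V(2,2) = 45.915001
Backward induction: V(k, i) = exp(-r*dt) * [p * V(k+1, i) + (1-p) * V(k+1, i+1)].
  V(1,0) = exp(-r*dt) * [p*0.000000 + (1-p)*0.000000] = 0.000000
  V(1,1) = exp(-r*dt) * [p*0.000000 + (1-p)*45.915001] = 23.175879
  V(0,0) = exp(-r*dt) * [p*0.000000 + (1-p)*23.175879] = 11.698168

Answer: Price = V(0,0) = 11.6982


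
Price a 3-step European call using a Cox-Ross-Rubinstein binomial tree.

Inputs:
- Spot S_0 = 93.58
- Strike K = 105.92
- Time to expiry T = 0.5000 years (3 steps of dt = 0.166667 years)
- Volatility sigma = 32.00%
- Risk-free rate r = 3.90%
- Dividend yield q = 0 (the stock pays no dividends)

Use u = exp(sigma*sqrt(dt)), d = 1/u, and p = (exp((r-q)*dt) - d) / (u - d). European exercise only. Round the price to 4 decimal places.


Answer: Price = V(0,0) = 4.0699

Derivation:
dt = T/N = 0.166667
u = exp(sigma*sqrt(dt)) = 1.139557; d = 1/u = 0.877534
p = (exp((r-q)*dt) - d) / (u - d) = 0.492274
Discount per step: exp(-r*dt) = 0.993521
Stock lattice S(k, i) with i counting down-moves:
  k=0: S(0,0) = 93.5800
  k=1: S(1,0) = 106.6397; S(1,1) = 82.1196
  k=2: S(2,0) = 121.5220; S(2,1) = 93.5800; S(2,2) = 72.0628
  k=3: S(3,0) = 138.4813; S(3,1) = 106.6397; S(3,2) = 82.1196; S(3,3) = 63.2376
Terminal payoffs V(N, i) = max(S_T - K, 0):
  V(3,0) = 32.561265; V(3,1) = 0.719729; V(3,2) = 0.000000; V(3,3) = 0.000000
Backward induction: V(k, i) = exp(-r*dt) * [p * V(k+1, i) + (1-p) * V(k+1, i+1)].
  V(2,0) = exp(-r*dt) * [p*32.561265 + (1-p)*0.719729] = 16.288281
  V(2,1) = exp(-r*dt) * [p*0.719729 + (1-p)*0.000000] = 0.352009
  V(2,2) = exp(-r*dt) * [p*0.000000 + (1-p)*0.000000] = 0.000000
  V(1,0) = exp(-r*dt) * [p*16.288281 + (1-p)*0.352009] = 8.143918
  V(1,1) = exp(-r*dt) * [p*0.352009 + (1-p)*0.000000] = 0.172162
  V(0,0) = exp(-r*dt) * [p*8.143918 + (1-p)*0.172162] = 4.069912


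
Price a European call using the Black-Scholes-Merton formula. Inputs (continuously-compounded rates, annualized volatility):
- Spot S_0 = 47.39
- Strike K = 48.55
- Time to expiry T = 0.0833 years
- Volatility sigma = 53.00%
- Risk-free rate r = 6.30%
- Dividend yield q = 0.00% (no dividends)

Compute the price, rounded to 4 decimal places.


d1 = (ln(S/K) + (r - q + 0.5*sigma^2) * T) / (sigma * sqrt(T)) = -0.04730147
d2 = d1 - sigma * sqrt(T) = -0.20026869
exp(-rT) = 0.99476585; exp(-qT) = 1.00000000
C = S_0 * exp(-qT) * N(d1) - K * exp(-rT) * N(d2)
N(d1) = 0.48113648; N(d2) = 0.42063523
C = 47.3900 * 1.00000000 * 0.48113648 - 48.5500 * 0.99476585 * 0.42063523 = 2.4861

Answer: Price = 2.4861


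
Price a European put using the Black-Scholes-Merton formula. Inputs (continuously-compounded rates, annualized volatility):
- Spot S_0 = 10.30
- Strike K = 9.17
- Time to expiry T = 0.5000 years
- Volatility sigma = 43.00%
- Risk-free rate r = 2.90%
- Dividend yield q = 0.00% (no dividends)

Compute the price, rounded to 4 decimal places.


d1 = (ln(S/K) + (r - q + 0.5*sigma^2) * T) / (sigma * sqrt(T)) = 0.58190484
d2 = d1 - sigma * sqrt(T) = 0.27784892
exp(-rT) = 0.98560462; exp(-qT) = 1.00000000
P = K * exp(-rT) * N(-d2) - S_0 * exp(-qT) * N(-d1)
N(-d1) = 0.28031539; N(-d2) = 0.39056417
P = 9.1700 * 0.98560462 * 0.39056417 - 10.3000 * 1.00000000 * 0.28031539 = 0.6427

Answer: Price = 0.6427


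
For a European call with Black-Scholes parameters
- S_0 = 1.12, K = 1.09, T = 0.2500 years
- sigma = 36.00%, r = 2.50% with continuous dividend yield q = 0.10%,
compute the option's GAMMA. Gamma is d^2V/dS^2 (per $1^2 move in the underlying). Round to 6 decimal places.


Answer: Gamma = 1.905408

Derivation:
d1 = 0.2741721615; d2 = 0.0941721615
phi(d1) = 0.3842262450; exp(-qT) = 0.9997500312; exp(-rT) = 0.9937694906
Gamma = exp(-qT) * phi(d1) / (S * sigma * sqrt(T)) = 0.9997500312 * 0.3842262450 / (1.1200 * 0.3600 * 0.5000000000) = 1.905408


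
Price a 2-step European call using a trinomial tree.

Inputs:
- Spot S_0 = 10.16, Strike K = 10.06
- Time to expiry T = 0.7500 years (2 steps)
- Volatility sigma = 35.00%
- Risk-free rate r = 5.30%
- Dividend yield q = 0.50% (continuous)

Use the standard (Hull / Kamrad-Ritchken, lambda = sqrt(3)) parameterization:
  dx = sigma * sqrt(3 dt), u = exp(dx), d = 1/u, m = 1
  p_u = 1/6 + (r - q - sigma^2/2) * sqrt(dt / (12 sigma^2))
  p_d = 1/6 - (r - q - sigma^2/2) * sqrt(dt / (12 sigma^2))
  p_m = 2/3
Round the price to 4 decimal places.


Answer: Price = V(0,0) = 1.2823

Derivation:
dt = T/N = 0.375000; dx = sigma*sqrt(3*dt) = 0.371231
u = exp(dx) = 1.449518; d = 1/u = 0.689885
p_u = 0.159974, p_m = 0.666667, p_d = 0.173359
Discount per step: exp(-r*dt) = 0.980321
Stock lattice S(k, j) with j the centered position index:
  k=0: S(0,+0) = 10.1600
  k=1: S(1,-1) = 7.0092; S(1,+0) = 10.1600; S(1,+1) = 14.7271
  k=2: S(2,-2) = 4.8356; S(2,-1) = 7.0092; S(2,+0) = 10.1600; S(2,+1) = 14.7271; S(2,+2) = 21.3472
Terminal payoffs V(N, j) = max(S_T - K, 0):
  V(2,-2) = 0.000000; V(2,-1) = 0.000000; V(2,+0) = 0.100000; V(2,+1) = 4.667102; V(2,+2) = 11.287200
Backward induction: V(k, j) = exp(-r*dt) * [p_u * V(k+1, j+1) + p_m * V(k+1, j) + p_d * V(k+1, j-1)]
  V(1,-1) = exp(-r*dt) * [p_u*0.100000 + p_m*0.000000 + p_d*0.000000] = 0.015683
  V(1,+0) = exp(-r*dt) * [p_u*4.667102 + p_m*0.100000 + p_d*0.000000] = 0.797279
  V(1,+1) = exp(-r*dt) * [p_u*11.287200 + p_m*4.667102 + p_d*0.100000] = 4.837298
  V(0,+0) = exp(-r*dt) * [p_u*4.837298 + p_m*0.797279 + p_d*0.015683] = 1.282340


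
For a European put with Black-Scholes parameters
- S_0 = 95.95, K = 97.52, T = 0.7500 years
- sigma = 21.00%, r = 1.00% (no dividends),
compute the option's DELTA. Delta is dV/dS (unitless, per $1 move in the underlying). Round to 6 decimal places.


Answer: Delta = -0.482879

Derivation:
d1 = 0.0429286719; d2 = -0.1389366629
phi(d1) = 0.3985748502; exp(-qT) = 1.0000000000; exp(-rT) = 0.9925280548
N(-d1) = 0.4828791965
Delta = -exp(-qT) * N(-d1) = -1.0000000000 * 0.4828791965 = -0.482879


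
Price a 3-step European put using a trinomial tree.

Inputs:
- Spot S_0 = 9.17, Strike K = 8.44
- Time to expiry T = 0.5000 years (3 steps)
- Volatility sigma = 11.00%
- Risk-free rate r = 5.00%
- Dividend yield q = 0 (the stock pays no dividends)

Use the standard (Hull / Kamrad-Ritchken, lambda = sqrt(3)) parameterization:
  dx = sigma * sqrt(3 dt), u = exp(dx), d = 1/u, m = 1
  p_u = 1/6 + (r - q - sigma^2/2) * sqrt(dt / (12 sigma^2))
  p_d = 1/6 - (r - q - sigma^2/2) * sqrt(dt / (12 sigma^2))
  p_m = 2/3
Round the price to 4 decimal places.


Answer: Price = V(0,0) = 0.0185

Derivation:
dt = T/N = 0.166667; dx = sigma*sqrt(3*dt) = 0.077782
u = exp(dx) = 1.080887; d = 1/u = 0.925166
p_u = 0.213754, p_m = 0.666667, p_d = 0.119580
Discount per step: exp(-r*dt) = 0.991701
Stock lattice S(k, j) with j the centered position index:
  k=0: S(0,+0) = 9.1700
  k=1: S(1,-1) = 8.4838; S(1,+0) = 9.1700; S(1,+1) = 9.9117
  k=2: S(2,-2) = 7.8489; S(2,-1) = 8.4838; S(2,+0) = 9.1700; S(2,+1) = 9.9117; S(2,+2) = 10.7135
  k=3: S(3,-3) = 7.2615; S(3,-2) = 7.8489; S(3,-1) = 8.4838; S(3,+0) = 9.1700; S(3,+1) = 9.9117; S(3,+2) = 10.7135; S(3,+3) = 11.5800
Terminal payoffs V(N, j) = max(K - S_T, 0):
  V(3,-3) = 1.178459; V(3,-2) = 0.591097; V(3,-1) = 0.000000; V(3,+0) = 0.000000; V(3,+1) = 0.000000; V(3,+2) = 0.000000; V(3,+3) = 0.000000
Backward induction: V(k, j) = exp(-r*dt) * [p_u * V(k+1, j+1) + p_m * V(k+1, j) + p_d * V(k+1, j-1)]
  V(2,-2) = exp(-r*dt) * [p_u*0.000000 + p_m*0.591097 + p_d*1.178459] = 0.530545
  V(2,-1) = exp(-r*dt) * [p_u*0.000000 + p_m*0.000000 + p_d*0.591097] = 0.070097
  V(2,+0) = exp(-r*dt) * [p_u*0.000000 + p_m*0.000000 + p_d*0.000000] = 0.000000
  V(2,+1) = exp(-r*dt) * [p_u*0.000000 + p_m*0.000000 + p_d*0.000000] = 0.000000
  V(2,+2) = exp(-r*dt) * [p_u*0.000000 + p_m*0.000000 + p_d*0.000000] = 0.000000
  V(1,-1) = exp(-r*dt) * [p_u*0.000000 + p_m*0.070097 + p_d*0.530545] = 0.109259
  V(1,+0) = exp(-r*dt) * [p_u*0.000000 + p_m*0.000000 + p_d*0.070097] = 0.008313
  V(1,+1) = exp(-r*dt) * [p_u*0.000000 + p_m*0.000000 + p_d*0.000000] = 0.000000
  V(0,+0) = exp(-r*dt) * [p_u*0.000000 + p_m*0.008313 + p_d*0.109259] = 0.018453


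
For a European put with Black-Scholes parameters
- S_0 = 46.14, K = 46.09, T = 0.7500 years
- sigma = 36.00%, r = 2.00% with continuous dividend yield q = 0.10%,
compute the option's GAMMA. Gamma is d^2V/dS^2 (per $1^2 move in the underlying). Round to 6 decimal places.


d1 = 0.2050691897; d2 = -0.1066999557
phi(d1) = 0.3906414218; exp(-qT) = 0.9992502812; exp(-rT) = 0.9851119396
Gamma = exp(-qT) * phi(d1) / (S * sigma * sqrt(T)) = 0.9992502812 * 0.3906414218 / (46.1400 * 0.3600 * 0.8660254038) = 0.027136

Answer: Gamma = 0.027136
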